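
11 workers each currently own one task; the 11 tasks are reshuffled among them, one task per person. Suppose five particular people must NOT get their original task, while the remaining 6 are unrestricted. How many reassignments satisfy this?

25022880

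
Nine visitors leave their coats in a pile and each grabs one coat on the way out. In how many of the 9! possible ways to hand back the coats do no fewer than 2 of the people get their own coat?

95887

Sum C(9,i)·!(9-i) for i = 2..9:
  i=2: C(9,2)·!7 = 36·1854 = 66744
  i=3: C(9,3)·!6 = 84·265 = 22260
  i=4: C(9,4)·!5 = 126·44 = 5544
  i=5: C(9,5)·!4 = 126·9 = 1134
  i=6: C(9,6)·!3 = 84·2 = 168
  i=7: C(9,7)·!2 = 36·1 = 36
  i=8: C(9,8)·!1 = 9·0 = 0
  i=9: C(9,9)·!0 = 1·1 = 1
Total = 95887.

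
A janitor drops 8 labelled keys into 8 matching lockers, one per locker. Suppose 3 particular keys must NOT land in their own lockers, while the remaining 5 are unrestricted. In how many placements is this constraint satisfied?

27240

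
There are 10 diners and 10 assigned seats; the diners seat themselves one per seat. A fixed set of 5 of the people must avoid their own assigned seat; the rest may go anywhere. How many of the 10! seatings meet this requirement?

2170680

Inclusion-exclusion on the 5 forbidden self-matches:
Σ_{j=0}^{5} (-1)^j C(5,j)(10-j)!
= C(5,0)·10! - C(5,1)·9! + C(5,2)·8! - C(5,3)·7! + C(5,4)·6! - C(5,5)·5!
= 3628800 - 1814400 + 403200 - 50400 + 3600 - 120
= 2170680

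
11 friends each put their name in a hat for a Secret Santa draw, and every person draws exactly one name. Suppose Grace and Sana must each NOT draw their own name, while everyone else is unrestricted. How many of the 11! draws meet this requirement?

33022080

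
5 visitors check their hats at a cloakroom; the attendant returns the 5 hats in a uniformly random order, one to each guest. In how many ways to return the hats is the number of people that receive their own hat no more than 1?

89

Sum C(5,i)·!(5-i) for i = 0..1:
  i=0: C(5,0)·!5 = 1·44 = 44
  i=1: C(5,1)·!4 = 5·9 = 45
Total = 89.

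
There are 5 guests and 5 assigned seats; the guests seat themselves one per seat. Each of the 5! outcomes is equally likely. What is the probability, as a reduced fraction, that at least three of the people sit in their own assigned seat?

Favorable outcomes: Σ_{i≥3} C(5,i)·!(5-i) = 10·1 + 5·0 + 1·1 = 11.
Total outcomes: 5! = 120.
Probability = 11/120 = 11/120.

11/120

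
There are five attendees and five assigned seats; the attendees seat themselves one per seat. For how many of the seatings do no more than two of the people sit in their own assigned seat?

109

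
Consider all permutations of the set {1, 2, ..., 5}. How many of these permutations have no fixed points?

44

!5 is the nearest integer to 5!/e.
5! = 120, and 120/e ≈ 44.15, so !5 = 44.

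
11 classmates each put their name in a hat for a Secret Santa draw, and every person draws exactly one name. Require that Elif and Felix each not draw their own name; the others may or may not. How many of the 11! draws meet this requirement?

33022080

Inclusion-exclusion on the 2 forbidden self-matches:
Σ_{j=0}^{2} (-1)^j C(2,j)(11-j)!
= C(2,0)·11! - C(2,1)·10! + C(2,2)·9!
= 39916800 - 7257600 + 362880
= 33022080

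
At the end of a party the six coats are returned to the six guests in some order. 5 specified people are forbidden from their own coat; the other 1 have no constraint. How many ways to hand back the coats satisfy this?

Inclusion-exclusion on the 5 forbidden self-matches:
Σ_{j=0}^{5} (-1)^j C(5,j)(6-j)!
= C(5,0)·6! - C(5,1)·5! + C(5,2)·4! - C(5,3)·3! + C(5,4)·2! - C(5,5)·1!
= 720 - 600 + 240 - 60 + 10 - 1
= 309

309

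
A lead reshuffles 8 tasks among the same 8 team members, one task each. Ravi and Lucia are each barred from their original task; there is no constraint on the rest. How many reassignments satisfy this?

30960

Let A_j be the event that the j-th constrained one is fixed. By inclusion-exclusion over the 2 events:
Σ_{j=0}^{2} (-1)^j C(2,j)(8-j)!
= C(2,0)·8! - C(2,1)·7! + C(2,2)·6!
= 40320 - 10080 + 720
= 30960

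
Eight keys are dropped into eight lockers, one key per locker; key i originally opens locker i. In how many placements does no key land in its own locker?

The subfactorial !8 = [8!/e] (nearest integer).
8! = 40320, and 40320/e ≈ 14832.90, so !8 = 14833.

14833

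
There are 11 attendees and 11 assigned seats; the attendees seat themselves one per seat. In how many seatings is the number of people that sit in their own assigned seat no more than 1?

Sum C(11,i)·!(11-i) for i = 0..1:
  i=0: C(11,0)·!11 = 1·14684570 = 14684570
  i=1: C(11,1)·!10 = 11·1334961 = 14684571
Total = 29369141.

29369141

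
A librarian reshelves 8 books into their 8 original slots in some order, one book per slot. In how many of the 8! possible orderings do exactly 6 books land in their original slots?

28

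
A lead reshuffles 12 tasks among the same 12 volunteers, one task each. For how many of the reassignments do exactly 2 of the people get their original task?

Choose which 2 of the 12 are fixed: C(12,2) = 66.
The remaining 10 must be deranged: !10 = 1334961.
Total: 66 × 1334961 = 88107426.

88107426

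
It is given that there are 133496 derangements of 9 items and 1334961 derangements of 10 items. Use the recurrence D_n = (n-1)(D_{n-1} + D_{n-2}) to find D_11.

14684570

D_11 = (11-1)·(D_10 + D_9) = 10·(1334961 + 133496) = 10·1468457 = 14684570.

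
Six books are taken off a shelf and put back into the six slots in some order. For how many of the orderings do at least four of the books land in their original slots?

16

# with exactly i fixed is C(6,i)·!(6-i); sum over i=4..6:
  i=4: C(6,4)·!2 = 15·1 = 15
  i=5: C(6,5)·!1 = 6·0 = 0
  i=6: C(6,6)·!0 = 1·1 = 1
Total = 16.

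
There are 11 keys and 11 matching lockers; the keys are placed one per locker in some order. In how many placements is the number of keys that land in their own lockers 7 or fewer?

39916414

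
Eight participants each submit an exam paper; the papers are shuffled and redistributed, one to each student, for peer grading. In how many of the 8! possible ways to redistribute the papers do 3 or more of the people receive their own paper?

3235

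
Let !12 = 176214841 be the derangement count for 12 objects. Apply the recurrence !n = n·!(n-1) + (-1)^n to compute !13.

!13 = 13·176214841 - 1 = 2290792932.

2290792932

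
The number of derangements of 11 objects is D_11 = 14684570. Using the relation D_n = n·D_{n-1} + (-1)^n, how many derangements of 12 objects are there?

176214841

D_12 = 12·14684570 + 1 = 176214841.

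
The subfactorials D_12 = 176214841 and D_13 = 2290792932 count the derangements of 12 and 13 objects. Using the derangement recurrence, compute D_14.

D_14 = (14-1)·(D_13 + D_12) = 13·(2290792932 + 176214841) = 13·2467007773 = 32071101049.

32071101049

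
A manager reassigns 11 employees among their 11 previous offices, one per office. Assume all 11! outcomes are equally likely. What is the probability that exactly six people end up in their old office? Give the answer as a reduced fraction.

Favorable outcomes: C(11,6)·!5 = 462·44 = 20328.
Total outcomes: 11! = 39916800.
Probability = 20328/39916800 = 11/21600.

11/21600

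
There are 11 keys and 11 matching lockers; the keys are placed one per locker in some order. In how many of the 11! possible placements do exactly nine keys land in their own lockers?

55

Pick the 9 fixed positions: C(11,9) = 55 ways.
The other 2 form a derangement: !2 = 1.
Total: 55 × 1 = 55.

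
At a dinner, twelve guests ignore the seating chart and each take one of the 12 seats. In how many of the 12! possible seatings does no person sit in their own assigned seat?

176214841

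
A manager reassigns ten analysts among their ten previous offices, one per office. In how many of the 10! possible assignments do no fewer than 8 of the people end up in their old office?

46

Sum C(10,i)·!(10-i) for i = 8..10:
  i=8: C(10,8)·!2 = 45·1 = 45
  i=9: C(10,9)·!1 = 10·0 = 0
  i=10: C(10,10)·!0 = 1·1 = 1
Total = 46.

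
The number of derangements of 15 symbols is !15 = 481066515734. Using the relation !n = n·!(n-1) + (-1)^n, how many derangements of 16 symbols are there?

7697064251745

!16 = 16·481066515734 + 1 = 7697064251745.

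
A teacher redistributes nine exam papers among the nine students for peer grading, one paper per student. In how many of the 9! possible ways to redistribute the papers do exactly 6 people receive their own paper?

168

Choose which 6 of the 9 are fixed: C(9,6) = 84.
The other 3 form a derangement: !3 = 2.
Total: 84 × 2 = 168.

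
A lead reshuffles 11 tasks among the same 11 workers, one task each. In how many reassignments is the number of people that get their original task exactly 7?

2970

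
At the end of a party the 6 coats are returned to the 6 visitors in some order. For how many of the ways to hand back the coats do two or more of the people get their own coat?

191

# with exactly i fixed is C(6,i)·!(6-i); sum over i=2..6:
  i=2: C(6,2)·!4 = 15·9 = 135
  i=3: C(6,3)·!3 = 20·2 = 40
  i=4: C(6,4)·!2 = 15·1 = 15
  i=5: C(6,5)·!1 = 6·0 = 0
  i=6: C(6,6)·!0 = 1·1 = 1
Total = 191.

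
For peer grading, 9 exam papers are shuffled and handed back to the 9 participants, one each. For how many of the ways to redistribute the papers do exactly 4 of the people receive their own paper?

5544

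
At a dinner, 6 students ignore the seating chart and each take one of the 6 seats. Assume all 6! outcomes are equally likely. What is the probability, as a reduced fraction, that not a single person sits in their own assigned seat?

53/144

Favorable outcomes: !6 = 265.
Total outcomes: 6! = 720.
Probability = 265/720 = 53/144.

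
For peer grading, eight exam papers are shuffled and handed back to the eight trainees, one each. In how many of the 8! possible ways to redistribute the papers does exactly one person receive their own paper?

14832

Choose which one of the 8 is fixed: C(8,1) = 8.
The remaining 7 must be deranged: !7 = 1854.
Total: 8 × 1854 = 14832.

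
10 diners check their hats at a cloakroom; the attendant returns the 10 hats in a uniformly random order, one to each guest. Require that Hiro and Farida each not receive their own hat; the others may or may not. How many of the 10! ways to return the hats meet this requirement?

2943360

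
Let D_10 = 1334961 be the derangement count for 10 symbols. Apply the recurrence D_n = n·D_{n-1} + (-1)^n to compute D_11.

D_11 = 11·1334961 - 1 = 14684570.

14684570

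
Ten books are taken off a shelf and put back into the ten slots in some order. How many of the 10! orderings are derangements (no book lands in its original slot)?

1334961

!10 = 10! · Σ_{k=0}^{10} (-1)^k/k!
= 10! - 10!/1! + 10!/2! - 10!/3! + 10!/4! - 10!/5! + 10!/6! - 10!/7! + 10!/8! - 10!/9! + 10!/10!
= 3628800 - 3628800 + 1814400 - 604800 + 151200 - 30240 + 5040 - 720 + 90 - 10 + 1
= 1334961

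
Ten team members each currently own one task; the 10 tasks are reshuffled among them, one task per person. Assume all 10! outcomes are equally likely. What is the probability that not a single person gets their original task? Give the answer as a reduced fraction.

16481/44800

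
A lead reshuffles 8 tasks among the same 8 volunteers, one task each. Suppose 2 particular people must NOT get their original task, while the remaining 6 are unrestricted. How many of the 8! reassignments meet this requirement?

30960

Let A_j be the event that the j-th constrained one is fixed. By inclusion-exclusion over the 2 events:
Σ_{j=0}^{2} (-1)^j C(2,j)(8-j)!
= C(2,0)·8! - C(2,1)·7! + C(2,2)·6!
= 40320 - 10080 + 720
= 30960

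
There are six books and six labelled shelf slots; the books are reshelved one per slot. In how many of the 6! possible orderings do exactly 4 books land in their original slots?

15

Pick the 4 fixed positions: C(6,4) = 15 ways.
The remaining 2 must be deranged: !2 = 1.
Total: 15 × 1 = 15.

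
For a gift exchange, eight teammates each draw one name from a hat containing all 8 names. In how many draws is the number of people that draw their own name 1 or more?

Sum C(8,i)·!(8-i) for i = 1..8:
  i=1: C(8,1)·!7 = 8·1854 = 14832
  i=2: C(8,2)·!6 = 28·265 = 7420
  i=3: C(8,3)·!5 = 56·44 = 2464
  i=4: C(8,4)·!4 = 70·9 = 630
  i=5: C(8,5)·!3 = 56·2 = 112
  i=6: C(8,6)·!2 = 28·1 = 28
  i=7: C(8,7)·!1 = 8·0 = 0
  i=8: C(8,8)·!0 = 1·1 = 1
Total = 25487.

25487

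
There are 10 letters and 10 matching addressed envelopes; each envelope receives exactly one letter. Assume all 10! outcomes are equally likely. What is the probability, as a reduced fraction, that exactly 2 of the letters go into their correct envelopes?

2119/11520

Favorable outcomes: C(10,2)·!8 = 45·14833 = 667485.
Total outcomes: 10! = 3628800.
Probability = 667485/3628800 = 2119/11520.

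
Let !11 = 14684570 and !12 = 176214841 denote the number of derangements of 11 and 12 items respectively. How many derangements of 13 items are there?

!13 = (13-1)·(!12 + !11) = 12·(176214841 + 14684570) = 12·190899411 = 2290792932.

2290792932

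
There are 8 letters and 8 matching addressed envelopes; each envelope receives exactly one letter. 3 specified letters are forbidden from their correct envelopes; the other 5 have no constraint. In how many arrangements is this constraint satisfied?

Let A_j be the event that the j-th constrained one is fixed. By inclusion-exclusion over the 3 events:
Σ_{j=0}^{3} (-1)^j C(3,j)(8-j)!
= C(3,0)·8! - C(3,1)·7! + C(3,2)·6! - C(3,3)·5!
= 40320 - 15120 + 2160 - 120
= 27240

27240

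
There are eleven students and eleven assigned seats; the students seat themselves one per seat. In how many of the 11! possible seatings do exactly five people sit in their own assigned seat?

Pick the 5 fixed positions: C(11,5) = 462 ways.
The remaining 6 must be deranged: !6 = 265.
Total: 462 × 265 = 122430.

122430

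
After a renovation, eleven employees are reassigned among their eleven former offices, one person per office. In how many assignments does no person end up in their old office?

14684570

Use !n = n·!(n-1) + (-1)^n.
!11 = 11·1334961 - 1 = 14684570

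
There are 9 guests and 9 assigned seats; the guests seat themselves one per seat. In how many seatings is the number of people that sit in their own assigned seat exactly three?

22260

Pick the 3 fixed positions: C(9,3) = 84 ways.
The other 6 form a derangement: !6 = 265.
Total: 84 × 265 = 22260.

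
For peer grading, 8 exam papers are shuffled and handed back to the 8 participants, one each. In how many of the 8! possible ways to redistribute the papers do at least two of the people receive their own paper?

Sum C(8,i)·!(8-i) for i = 2..8:
  i=2: C(8,2)·!6 = 28·265 = 7420
  i=3: C(8,3)·!5 = 56·44 = 2464
  i=4: C(8,4)·!4 = 70·9 = 630
  i=5: C(8,5)·!3 = 56·2 = 112
  i=6: C(8,6)·!2 = 28·1 = 28
  i=7: C(8,7)·!1 = 8·0 = 0
  i=8: C(8,8)·!0 = 1·1 = 1
Total = 10655.

10655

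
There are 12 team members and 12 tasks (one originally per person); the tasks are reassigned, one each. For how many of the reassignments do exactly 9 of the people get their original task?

440

Choose which 9 of the 12 are fixed: C(12,9) = 220.
The other 3 form a derangement: !3 = 2.
Total: 220 × 2 = 440.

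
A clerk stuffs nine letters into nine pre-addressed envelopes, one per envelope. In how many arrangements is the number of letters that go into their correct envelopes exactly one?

133497

Choose which one of the 9 is fixed: C(9,1) = 9.
The remaining 8 must be deranged: !8 = 14833.
Total: 9 × 14833 = 133497.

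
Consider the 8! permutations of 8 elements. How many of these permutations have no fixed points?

14833

Use !n = (n-1)(!(n-1) + !(n-2)).
!8 = 7·(1854 + 265) = 7·2119 = 14833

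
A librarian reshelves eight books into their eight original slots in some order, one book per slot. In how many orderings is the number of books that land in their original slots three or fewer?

39549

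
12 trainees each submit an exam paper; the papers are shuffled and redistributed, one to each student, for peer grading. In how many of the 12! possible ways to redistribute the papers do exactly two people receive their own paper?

88107426

Pick the 2 fixed positions: C(12,2) = 66 ways.
The remaining 10 must be deranged: !10 = 1334961.
Total: 66 × 1334961 = 88107426.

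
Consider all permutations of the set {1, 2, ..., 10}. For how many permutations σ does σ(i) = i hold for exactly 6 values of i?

1890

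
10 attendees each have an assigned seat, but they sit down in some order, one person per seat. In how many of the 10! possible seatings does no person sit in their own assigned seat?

1334961

The number of derangements of 10 is !10 = Σ_{k=0}^{10} (-1)^k·10!/k!
= 10! - 10!/1! + 10!/2! - 10!/3! + 10!/4! - 10!/5! + 10!/6! - 10!/7! + 10!/8! - 10!/9! + 10!/10!
= 3628800 - 3628800 + 1814400 - 604800 + 151200 - 30240 + 5040 - 720 + 90 - 10 + 1
= 1334961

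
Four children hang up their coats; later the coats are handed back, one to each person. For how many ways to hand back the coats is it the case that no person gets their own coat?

9

Use !n = (n-1)(!(n-1) + !(n-2)).
!4 = 3·(2 + 1) = 3·3 = 9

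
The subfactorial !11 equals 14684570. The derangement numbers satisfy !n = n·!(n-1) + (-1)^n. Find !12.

!12 = 12·14684570 + 1 = 176214841.

176214841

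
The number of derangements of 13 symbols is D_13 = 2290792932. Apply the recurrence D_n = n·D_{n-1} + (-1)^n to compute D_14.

32071101049

D_14 = 14·2290792932 + 1 = 32071101049.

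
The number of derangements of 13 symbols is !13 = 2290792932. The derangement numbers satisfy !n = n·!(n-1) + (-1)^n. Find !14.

32071101049

!14 = 14·2290792932 + 1 = 32071101049.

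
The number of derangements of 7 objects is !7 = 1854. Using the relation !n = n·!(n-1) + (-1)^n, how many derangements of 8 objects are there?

!8 = 8·1854 + 1 = 14833.

14833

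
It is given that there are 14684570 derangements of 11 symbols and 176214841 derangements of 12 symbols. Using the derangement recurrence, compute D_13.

2290792932

D_13 = (13-1)·(D_12 + D_11) = 12·(176214841 + 14684570) = 12·190899411 = 2290792932.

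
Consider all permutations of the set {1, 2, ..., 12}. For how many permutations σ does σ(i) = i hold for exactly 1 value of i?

176214840

Choose which one of the 12 is fixed: C(12,1) = 12.
The other 11 form a derangement: !11 = 14684570.
Total: 12 × 14684570 = 176214840.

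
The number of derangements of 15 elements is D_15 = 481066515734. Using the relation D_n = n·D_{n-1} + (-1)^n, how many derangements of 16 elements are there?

D_16 = 16·481066515734 + 1 = 7697064251745.

7697064251745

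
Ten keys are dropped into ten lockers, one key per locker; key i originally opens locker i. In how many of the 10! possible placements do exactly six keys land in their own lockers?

Pick the 6 fixed positions: C(10,6) = 210 ways.
The other 4 form a derangement: !4 = 9.
Total: 210 × 9 = 1890.

1890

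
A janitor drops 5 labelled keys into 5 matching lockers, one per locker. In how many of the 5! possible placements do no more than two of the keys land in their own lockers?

109

# with exactly i fixed is C(5,i)·!(5-i); sum over i=0..2:
  i=0: C(5,0)·!5 = 1·44 = 44
  i=1: C(5,1)·!4 = 5·9 = 45
  i=2: C(5,2)·!3 = 10·2 = 20
Total = 109.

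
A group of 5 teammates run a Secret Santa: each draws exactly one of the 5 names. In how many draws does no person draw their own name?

!5 is the nearest integer to 5!/e.
5! = 120, and 120/e ≈ 44.15, so !5 = 44.

44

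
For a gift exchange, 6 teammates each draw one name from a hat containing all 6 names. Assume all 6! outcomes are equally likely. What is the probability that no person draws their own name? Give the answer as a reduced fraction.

Favorable outcomes: !6 = 265.
Total outcomes: 6! = 720.
Probability = 265/720 = 53/144.

53/144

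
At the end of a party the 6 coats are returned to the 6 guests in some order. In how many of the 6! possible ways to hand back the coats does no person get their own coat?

265

!6 is the nearest integer to 6!/e.
6! = 720, and 720/e ≈ 264.87, so !6 = 265.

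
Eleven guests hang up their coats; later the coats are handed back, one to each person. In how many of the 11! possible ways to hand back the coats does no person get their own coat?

Use !n = n·!(n-1) + (-1)^n.
!11 = 11·1334961 - 1 = 14684570

14684570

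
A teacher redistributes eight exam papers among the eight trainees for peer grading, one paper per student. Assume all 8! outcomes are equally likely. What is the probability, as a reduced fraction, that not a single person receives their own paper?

2119/5760

Favorable outcomes: !8 = 14833.
Total outcomes: 8! = 40320.
Probability = 14833/40320 = 2119/5760.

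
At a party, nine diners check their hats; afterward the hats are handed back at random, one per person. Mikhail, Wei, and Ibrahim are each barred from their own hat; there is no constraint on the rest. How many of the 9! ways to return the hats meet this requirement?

256320

Inclusion-exclusion on the 3 forbidden self-matches:
Σ_{j=0}^{3} (-1)^j C(3,j)(9-j)!
= C(3,0)·9! - C(3,1)·8! + C(3,2)·7! - C(3,3)·6!
= 362880 - 120960 + 15120 - 720
= 256320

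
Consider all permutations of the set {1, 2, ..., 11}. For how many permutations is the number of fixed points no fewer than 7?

Sum C(11,i)·!(11-i) for i = 7..11:
  i=7: C(11,7)·!4 = 330·9 = 2970
  i=8: C(11,8)·!3 = 165·2 = 330
  i=9: C(11,9)·!2 = 55·1 = 55
  i=10: C(11,10)·!1 = 11·0 = 0
  i=11: C(11,11)·!0 = 1·1 = 1
Total = 3356.

3356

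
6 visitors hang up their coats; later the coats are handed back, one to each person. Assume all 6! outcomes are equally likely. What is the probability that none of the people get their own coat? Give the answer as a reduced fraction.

Favorable outcomes: !6 = 265.
Total outcomes: 6! = 720.
Probability = 265/720 = 53/144.

53/144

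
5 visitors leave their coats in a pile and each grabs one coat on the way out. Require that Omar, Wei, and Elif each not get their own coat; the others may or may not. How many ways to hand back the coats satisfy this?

64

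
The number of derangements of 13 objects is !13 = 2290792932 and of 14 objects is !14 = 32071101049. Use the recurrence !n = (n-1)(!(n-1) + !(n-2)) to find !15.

481066515734

!15 = (15-1)·(!14 + !13) = 14·(32071101049 + 2290792932) = 14·34361893981 = 481066515734.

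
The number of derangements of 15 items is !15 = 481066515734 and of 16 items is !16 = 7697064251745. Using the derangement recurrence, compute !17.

130850092279664

!17 = (17-1)·(!16 + !15) = 16·(7697064251745 + 481066515734) = 16·8178130767479 = 130850092279664.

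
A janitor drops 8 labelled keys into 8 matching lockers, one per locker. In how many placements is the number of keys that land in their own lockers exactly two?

7420

Pick the 2 fixed positions: C(8,2) = 28 ways.
The other 6 form a derangement: !6 = 265.
Total: 28 × 265 = 7420.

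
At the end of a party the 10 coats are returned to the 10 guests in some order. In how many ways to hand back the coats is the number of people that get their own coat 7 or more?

286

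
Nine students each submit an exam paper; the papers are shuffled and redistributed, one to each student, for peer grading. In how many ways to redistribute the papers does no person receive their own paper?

133496

Use !n = (n-1)(!(n-1) + !(n-2)).
!9 = 8·(14833 + 1854) = 8·16687 = 133496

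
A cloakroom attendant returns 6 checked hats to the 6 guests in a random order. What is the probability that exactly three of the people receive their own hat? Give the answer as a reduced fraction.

1/18

Favorable outcomes: C(6,3)·!3 = 20·2 = 40.
Total outcomes: 6! = 720.
Probability = 40/720 = 1/18.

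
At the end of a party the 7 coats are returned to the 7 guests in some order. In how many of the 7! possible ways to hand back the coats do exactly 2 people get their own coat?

924

Pick the 2 fixed positions: C(7,2) = 21 ways.
The remaining 5 must be deranged: !5 = 44.
Total: 21 × 44 = 924.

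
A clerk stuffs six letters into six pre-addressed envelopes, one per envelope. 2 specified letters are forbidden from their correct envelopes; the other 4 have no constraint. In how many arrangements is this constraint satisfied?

504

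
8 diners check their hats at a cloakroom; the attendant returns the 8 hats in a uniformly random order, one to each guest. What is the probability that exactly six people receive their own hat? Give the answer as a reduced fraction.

1/1440

Favorable outcomes: C(8,6)·!2 = 28·1 = 28.
Total outcomes: 8! = 40320.
Probability = 28/40320 = 1/1440.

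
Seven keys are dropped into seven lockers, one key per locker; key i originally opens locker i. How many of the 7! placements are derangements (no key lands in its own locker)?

1854

Use !n = (n-1)(!(n-1) + !(n-2)).
!7 = 6·(265 + 44) = 6·309 = 1854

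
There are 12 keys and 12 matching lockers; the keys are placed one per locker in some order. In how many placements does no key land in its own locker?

!12 is the nearest integer to 12!/e.
12! = 479001600, and 479001600/e ≈ 176214840.93, so !12 = 176214841.

176214841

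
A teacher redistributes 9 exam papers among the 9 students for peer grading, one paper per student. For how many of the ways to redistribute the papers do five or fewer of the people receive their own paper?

# with exactly i fixed is C(9,i)·!(9-i); sum over i=0..5:
  i=0: C(9,0)·!9 = 1·133496 = 133496
  i=1: C(9,1)·!8 = 9·14833 = 133497
  i=2: C(9,2)·!7 = 36·1854 = 66744
  i=3: C(9,3)·!6 = 84·265 = 22260
  i=4: C(9,4)·!5 = 126·44 = 5544
  i=5: C(9,5)·!4 = 126·9 = 1134
Total = 362675.

362675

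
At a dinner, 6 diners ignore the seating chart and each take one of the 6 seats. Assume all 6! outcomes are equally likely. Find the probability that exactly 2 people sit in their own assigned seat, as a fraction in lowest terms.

3/16

Favorable outcomes: C(6,2)·!4 = 15·9 = 135.
Total outcomes: 6! = 720.
Probability = 135/720 = 3/16.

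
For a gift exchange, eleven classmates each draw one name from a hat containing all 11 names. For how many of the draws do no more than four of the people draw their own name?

# with exactly i fixed is C(11,i)·!(11-i); sum over i=0..4:
  i=0: C(11,0)·!11 = 1·14684570 = 14684570
  i=1: C(11,1)·!10 = 11·1334961 = 14684571
  i=2: C(11,2)·!9 = 55·133496 = 7342280
  i=3: C(11,3)·!8 = 165·14833 = 2447445
  i=4: C(11,4)·!7 = 330·1854 = 611820
Total = 39770686.

39770686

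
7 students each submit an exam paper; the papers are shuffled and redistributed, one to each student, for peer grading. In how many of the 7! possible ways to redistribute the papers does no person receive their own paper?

1854

By inclusion-exclusion, !7 = Σ (-1)^k · 7!/k! for k=0..7
= 7! - 7!/1! + 7!/2! - 7!/3! + 7!/4! - 7!/5! + 7!/6! - 7!/7!
= 5040 - 5040 + 2520 - 840 + 210 - 42 + 7 - 1
= 1854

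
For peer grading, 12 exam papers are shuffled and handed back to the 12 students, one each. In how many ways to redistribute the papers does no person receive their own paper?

!12 is the nearest integer to 12!/e.
12! = 479001600, and 479001600/e ≈ 176214840.93, so !12 = 176214841.

176214841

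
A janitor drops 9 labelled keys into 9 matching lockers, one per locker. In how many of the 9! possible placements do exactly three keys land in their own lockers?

Pick the 3 fixed positions: C(9,3) = 84 ways.
The other 6 form a derangement: !6 = 265.
Total: 84 × 265 = 22260.

22260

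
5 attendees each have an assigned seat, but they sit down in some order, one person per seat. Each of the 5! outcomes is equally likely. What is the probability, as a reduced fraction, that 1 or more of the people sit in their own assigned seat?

19/30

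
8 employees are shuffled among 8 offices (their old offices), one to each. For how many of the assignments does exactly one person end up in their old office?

Pick the single fixed position: C(8,1) = 8 ways.
The other 7 form a derangement: !7 = 1854.
Total: 8 × 1854 = 14832.

14832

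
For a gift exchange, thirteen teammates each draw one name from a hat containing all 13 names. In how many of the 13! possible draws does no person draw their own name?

By inclusion-exclusion, !13 = Σ (-1)^k · 13!/k! for k=0..13
= 13! - 13!/1! + 13!/2! - 13!/3! + 13!/4! - 13!/5! + 13!/6! - 13!/7! + 13!/8! - 13!/9! + 13!/10! - 13!/11! + 13!/12! - 13!/13!
= 6227020800 - 6227020800 + 3113510400 - 1037836800 + 259459200 - 51891840 + 8648640 - 1235520 + 154440 - 17160 + 1716 - 156 + 13 - 1
= 2290792932

2290792932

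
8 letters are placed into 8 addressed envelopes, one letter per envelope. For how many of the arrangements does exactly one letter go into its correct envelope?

14832

Choose which one of the 8 is fixed: C(8,1) = 8.
The remaining 7 must be deranged: !7 = 1854.
Total: 8 × 1854 = 14832.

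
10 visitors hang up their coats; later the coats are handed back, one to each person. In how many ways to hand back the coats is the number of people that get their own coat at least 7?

# with exactly i fixed is C(10,i)·!(10-i); sum over i=7..10:
  i=7: C(10,7)·!3 = 120·2 = 240
  i=8: C(10,8)·!2 = 45·1 = 45
  i=9: C(10,9)·!1 = 10·0 = 0
  i=10: C(10,10)·!0 = 1·1 = 1
Total = 286.

286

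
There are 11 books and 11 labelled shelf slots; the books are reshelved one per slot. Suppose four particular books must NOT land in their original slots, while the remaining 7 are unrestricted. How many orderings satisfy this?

27422640

Inclusion-exclusion on the 4 forbidden self-matches:
Σ_{j=0}^{4} (-1)^j C(4,j)(11-j)!
= C(4,0)·11! - C(4,1)·10! + C(4,2)·9! - C(4,3)·8! + C(4,4)·7!
= 39916800 - 14515200 + 2177280 - 161280 + 5040
= 27422640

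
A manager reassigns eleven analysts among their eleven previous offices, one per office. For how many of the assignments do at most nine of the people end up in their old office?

39916799

Sum C(11,i)·!(11-i) for i = 0..9:
  i=0: C(11,0)·!11 = 1·14684570 = 14684570
  i=1: C(11,1)·!10 = 11·1334961 = 14684571
  i=2: C(11,2)·!9 = 55·133496 = 7342280
  i=3: C(11,3)·!8 = 165·14833 = 2447445
  i=4: C(11,4)·!7 = 330·1854 = 611820
  i=5: C(11,5)·!6 = 462·265 = 122430
  i=6: C(11,6)·!5 = 462·44 = 20328
  i=7: C(11,7)·!4 = 330·9 = 2970
  i=8: C(11,8)·!3 = 165·2 = 330
  i=9: C(11,9)·!2 = 55·1 = 55
Total = 39916799.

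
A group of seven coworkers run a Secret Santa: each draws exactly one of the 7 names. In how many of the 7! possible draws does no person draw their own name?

1854

The number of derangements of 7 is !7 = Σ_{k=0}^{7} (-1)^k·7!/k!
= 7! - 7!/1! + 7!/2! - 7!/3! + 7!/4! - 7!/5! + 7!/6! - 7!/7!
= 5040 - 5040 + 2520 - 840 + 210 - 42 + 7 - 1
= 1854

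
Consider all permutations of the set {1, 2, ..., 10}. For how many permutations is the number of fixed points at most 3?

3559886

Sum C(10,i)·!(10-i) for i = 0..3:
  i=0: C(10,0)·!10 = 1·1334961 = 1334961
  i=1: C(10,1)·!9 = 10·133496 = 1334960
  i=2: C(10,2)·!8 = 45·14833 = 667485
  i=3: C(10,3)·!7 = 120·1854 = 222480
Total = 3559886.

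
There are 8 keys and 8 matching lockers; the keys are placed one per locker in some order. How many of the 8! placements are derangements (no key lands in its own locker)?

14833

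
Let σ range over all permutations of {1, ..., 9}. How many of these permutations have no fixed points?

By inclusion-exclusion, !9 = Σ (-1)^k · 9!/k! for k=0..9
= 9! - 9!/1! + 9!/2! - 9!/3! + 9!/4! - 9!/5! + 9!/6! - 9!/7! + 9!/8! - 9!/9!
= 362880 - 362880 + 181440 - 60480 + 15120 - 3024 + 504 - 72 + 9 - 1
= 133496

133496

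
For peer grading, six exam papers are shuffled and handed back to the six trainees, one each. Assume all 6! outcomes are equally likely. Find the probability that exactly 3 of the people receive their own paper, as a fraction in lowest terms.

1/18

Favorable outcomes: C(6,3)·!3 = 20·2 = 40.
Total outcomes: 6! = 720.
Probability = 40/720 = 1/18.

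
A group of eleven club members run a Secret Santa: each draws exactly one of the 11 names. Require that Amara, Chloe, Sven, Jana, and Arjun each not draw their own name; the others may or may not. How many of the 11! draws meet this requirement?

Let A_j be the event that the j-th constrained one is fixed. By inclusion-exclusion over the 5 events:
Σ_{j=0}^{5} (-1)^j C(5,j)(11-j)!
= C(5,0)·11! - C(5,1)·10! + C(5,2)·9! - C(5,3)·8! + C(5,4)·7! - C(5,5)·6!
= 39916800 - 18144000 + 3628800 - 403200 + 25200 - 720
= 25022880

25022880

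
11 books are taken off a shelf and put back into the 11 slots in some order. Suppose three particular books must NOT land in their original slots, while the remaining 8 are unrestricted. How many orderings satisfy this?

30078720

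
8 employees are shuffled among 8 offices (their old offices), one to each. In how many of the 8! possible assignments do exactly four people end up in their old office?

630

Choose which 4 of the 8 are fixed: C(8,4) = 70.
The remaining 4 must be deranged: !4 = 9.
Total: 70 × 9 = 630.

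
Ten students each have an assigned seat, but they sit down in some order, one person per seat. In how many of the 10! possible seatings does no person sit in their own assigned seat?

1334961

Use !n = n·!(n-1) + (-1)^n.
!10 = 10·133496 + 1 = 1334961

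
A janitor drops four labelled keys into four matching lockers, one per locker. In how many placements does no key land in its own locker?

9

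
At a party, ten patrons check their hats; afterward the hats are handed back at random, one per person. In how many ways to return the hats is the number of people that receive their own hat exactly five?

11088

Choose which 5 of the 10 are fixed: C(10,5) = 252.
The remaining 5 must be deranged: !5 = 44.
Total: 252 × 44 = 11088.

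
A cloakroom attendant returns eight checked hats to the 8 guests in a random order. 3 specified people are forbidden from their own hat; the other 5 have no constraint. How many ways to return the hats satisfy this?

Let A_j be the event that the j-th constrained one is fixed. By inclusion-exclusion over the 3 events:
Σ_{j=0}^{3} (-1)^j C(3,j)(8-j)!
= C(3,0)·8! - C(3,1)·7! + C(3,2)·6! - C(3,3)·5!
= 40320 - 15120 + 2160 - 120
= 27240

27240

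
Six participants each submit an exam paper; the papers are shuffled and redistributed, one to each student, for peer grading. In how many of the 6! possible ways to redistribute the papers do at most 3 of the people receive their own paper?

Sum C(6,i)·!(6-i) for i = 0..3:
  i=0: C(6,0)·!6 = 1·265 = 265
  i=1: C(6,1)·!5 = 6·44 = 264
  i=2: C(6,2)·!4 = 15·9 = 135
  i=3: C(6,3)·!3 = 20·2 = 40
Total = 704.

704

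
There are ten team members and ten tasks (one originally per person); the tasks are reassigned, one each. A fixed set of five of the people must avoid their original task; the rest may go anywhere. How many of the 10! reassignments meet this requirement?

2170680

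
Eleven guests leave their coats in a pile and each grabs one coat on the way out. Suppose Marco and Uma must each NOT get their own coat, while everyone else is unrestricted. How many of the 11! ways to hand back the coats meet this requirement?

33022080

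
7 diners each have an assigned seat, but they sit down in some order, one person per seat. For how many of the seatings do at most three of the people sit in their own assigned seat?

4948

Sum C(7,i)·!(7-i) for i = 0..3:
  i=0: C(7,0)·!7 = 1·1854 = 1854
  i=1: C(7,1)·!6 = 7·265 = 1855
  i=2: C(7,2)·!5 = 21·44 = 924
  i=3: C(7,3)·!4 = 35·9 = 315
Total = 4948.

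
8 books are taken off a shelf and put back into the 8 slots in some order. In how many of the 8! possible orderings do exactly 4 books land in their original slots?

630

Choose which 4 of the 8 are fixed: C(8,4) = 70.
The other 4 form a derangement: !4 = 9.
Total: 70 × 9 = 630.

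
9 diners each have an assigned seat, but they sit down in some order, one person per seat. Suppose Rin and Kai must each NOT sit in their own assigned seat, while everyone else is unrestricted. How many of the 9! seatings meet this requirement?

Let A_j be the event that the j-th constrained one is fixed. By inclusion-exclusion over the 2 events:
Σ_{j=0}^{2} (-1)^j C(2,j)(9-j)!
= C(2,0)·9! - C(2,1)·8! + C(2,2)·7!
= 362880 - 80640 + 5040
= 287280

287280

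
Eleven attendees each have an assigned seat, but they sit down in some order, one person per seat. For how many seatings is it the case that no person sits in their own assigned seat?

Recurrence: !11 = 10·(!10 + !9).
!11 = 10·(1334961 + 133496) = 10·1468457 = 14684570

14684570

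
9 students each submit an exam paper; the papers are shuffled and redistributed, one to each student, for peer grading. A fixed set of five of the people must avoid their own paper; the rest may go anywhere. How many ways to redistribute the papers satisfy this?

205056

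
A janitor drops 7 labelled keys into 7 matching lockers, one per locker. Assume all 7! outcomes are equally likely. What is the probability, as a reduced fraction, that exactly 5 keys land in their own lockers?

Favorable outcomes: C(7,5)·!2 = 21·1 = 21.
Total outcomes: 7! = 5040.
Probability = 21/5040 = 1/240.

1/240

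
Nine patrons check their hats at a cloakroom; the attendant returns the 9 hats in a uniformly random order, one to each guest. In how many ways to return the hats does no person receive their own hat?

Recurrence: !9 = 8·(!8 + !7).
!9 = 8·(14833 + 1854) = 8·16687 = 133496

133496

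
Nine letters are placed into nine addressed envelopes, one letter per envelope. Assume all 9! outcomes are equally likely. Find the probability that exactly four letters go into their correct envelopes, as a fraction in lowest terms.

Favorable outcomes: C(9,4)·!5 = 126·44 = 5544.
Total outcomes: 9! = 362880.
Probability = 5544/362880 = 11/720.

11/720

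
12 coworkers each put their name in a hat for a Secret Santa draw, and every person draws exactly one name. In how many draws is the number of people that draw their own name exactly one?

Choose which one of the 12 is fixed: C(12,1) = 12.
The remaining 11 must be deranged: !11 = 14684570.
Total: 12 × 14684570 = 176214840.

176214840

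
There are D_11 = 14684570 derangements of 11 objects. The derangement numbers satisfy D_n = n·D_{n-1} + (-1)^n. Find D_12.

176214841

D_12 = 12·14684570 + 1 = 176214841.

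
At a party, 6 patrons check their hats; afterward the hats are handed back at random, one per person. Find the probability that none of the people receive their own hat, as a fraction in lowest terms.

Favorable outcomes: !6 = 265.
Total outcomes: 6! = 720.
Probability = 265/720 = 53/144.

53/144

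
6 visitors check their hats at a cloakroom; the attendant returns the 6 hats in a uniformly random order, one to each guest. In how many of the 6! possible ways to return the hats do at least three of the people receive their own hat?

Sum C(6,i)·!(6-i) for i = 3..6:
  i=3: C(6,3)·!3 = 20·2 = 40
  i=4: C(6,4)·!2 = 15·1 = 15
  i=5: C(6,5)·!1 = 6·0 = 0
  i=6: C(6,6)·!0 = 1·1 = 1
Total = 56.

56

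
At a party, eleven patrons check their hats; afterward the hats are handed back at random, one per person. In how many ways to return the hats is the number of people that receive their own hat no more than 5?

# with exactly i fixed is C(11,i)·!(11-i); sum over i=0..5:
  i=0: C(11,0)·!11 = 1·14684570 = 14684570
  i=1: C(11,1)·!10 = 11·1334961 = 14684571
  i=2: C(11,2)·!9 = 55·133496 = 7342280
  i=3: C(11,3)·!8 = 165·14833 = 2447445
  i=4: C(11,4)·!7 = 330·1854 = 611820
  i=5: C(11,5)·!6 = 462·265 = 122430
Total = 39893116.

39893116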